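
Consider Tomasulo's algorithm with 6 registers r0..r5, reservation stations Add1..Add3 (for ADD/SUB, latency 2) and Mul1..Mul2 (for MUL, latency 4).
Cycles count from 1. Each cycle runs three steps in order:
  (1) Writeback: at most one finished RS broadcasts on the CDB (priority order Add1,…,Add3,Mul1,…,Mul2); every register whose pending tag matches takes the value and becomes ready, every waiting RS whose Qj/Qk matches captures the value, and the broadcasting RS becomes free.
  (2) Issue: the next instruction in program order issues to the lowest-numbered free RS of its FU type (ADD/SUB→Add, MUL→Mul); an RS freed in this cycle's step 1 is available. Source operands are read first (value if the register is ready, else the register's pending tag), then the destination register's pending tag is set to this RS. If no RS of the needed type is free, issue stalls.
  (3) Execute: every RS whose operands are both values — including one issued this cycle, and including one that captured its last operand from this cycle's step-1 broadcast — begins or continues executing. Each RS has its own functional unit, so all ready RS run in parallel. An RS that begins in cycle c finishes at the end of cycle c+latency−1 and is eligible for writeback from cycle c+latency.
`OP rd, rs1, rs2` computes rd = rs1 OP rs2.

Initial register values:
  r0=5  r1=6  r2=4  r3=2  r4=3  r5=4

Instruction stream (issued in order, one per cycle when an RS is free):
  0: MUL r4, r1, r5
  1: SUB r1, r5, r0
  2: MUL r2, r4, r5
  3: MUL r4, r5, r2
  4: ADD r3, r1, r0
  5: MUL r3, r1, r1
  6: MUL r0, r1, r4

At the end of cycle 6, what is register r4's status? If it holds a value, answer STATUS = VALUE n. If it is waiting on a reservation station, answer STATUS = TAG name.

STATUS = TAG Mul1

cycle 1: issue MUL r4<-Mul1 // r0:5,r1:6,r2:4,r3:2,r4:Mul1,r5:4
cycle 2: issue SUB r1<-Add1 // r0:5,r1:Add1,r2:4,r3:2,r4:Mul1,r5:4
cycle 3: issue MUL r2<-Mul2 // r0:5,r1:Add1,r2:Mul2,r3:2,r4:Mul1,r5:4
cycle 4: CDB Add1=-1; stall // r0:5,r1:-1,r2:Mul2,r3:2,r4:Mul1,r5:4
cycle 5: CDB Mul1=24; issue MUL r4<-Mul1 // r0:5,r1:-1,r2:Mul2,r3:2,r4:Mul1,r5:4
cycle 6: issue ADD r3<-Add1 // r0:5,r1:-1,r2:Mul2,r3:Add1,r4:Mul1,r5:4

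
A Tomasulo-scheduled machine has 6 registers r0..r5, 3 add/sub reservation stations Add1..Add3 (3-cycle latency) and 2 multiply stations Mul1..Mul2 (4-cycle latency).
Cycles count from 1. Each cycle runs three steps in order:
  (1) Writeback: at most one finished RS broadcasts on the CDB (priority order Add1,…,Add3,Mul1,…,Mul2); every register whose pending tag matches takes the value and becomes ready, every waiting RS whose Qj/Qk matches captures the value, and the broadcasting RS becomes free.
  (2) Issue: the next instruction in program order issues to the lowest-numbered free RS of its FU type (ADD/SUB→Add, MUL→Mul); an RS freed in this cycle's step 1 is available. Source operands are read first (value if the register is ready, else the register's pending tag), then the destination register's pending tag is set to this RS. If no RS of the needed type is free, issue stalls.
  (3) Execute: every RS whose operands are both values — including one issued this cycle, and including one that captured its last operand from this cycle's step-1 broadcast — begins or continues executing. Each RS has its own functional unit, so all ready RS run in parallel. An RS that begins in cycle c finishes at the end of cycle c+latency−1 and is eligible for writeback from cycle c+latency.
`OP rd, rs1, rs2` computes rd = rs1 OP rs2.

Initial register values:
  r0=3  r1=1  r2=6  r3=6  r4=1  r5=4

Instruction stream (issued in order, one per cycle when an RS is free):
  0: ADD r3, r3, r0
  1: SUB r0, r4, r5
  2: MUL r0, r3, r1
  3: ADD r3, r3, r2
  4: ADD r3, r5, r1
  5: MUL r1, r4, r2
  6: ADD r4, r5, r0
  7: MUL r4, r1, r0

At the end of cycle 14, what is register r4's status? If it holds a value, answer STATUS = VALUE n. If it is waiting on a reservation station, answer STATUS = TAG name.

c1: issue ADD r3<-Add1 | r0:3,r1:1,r2:6,r3:Add1,r4:1,r5:4
c2: issue SUB r0<-Add2 | r0:Add2,r1:1,r2:6,r3:Add1,r4:1,r5:4
c3: issue MUL r0<-Mul1 | r0:Mul1,r1:1,r2:6,r3:Add1,r4:1,r5:4
c4: CDB Add1=9; issue ADD r3<-Add1 | r0:Mul1,r1:1,r2:6,r3:Add1,r4:1,r5:4
c5: CDB Add2=-3; issue ADD r3<-Add2 | r0:Mul1,r1:1,r2:6,r3:Add2,r4:1,r5:4
c6: issue MUL r1<-Mul2 | r0:Mul1,r1:Mul2,r2:6,r3:Add2,r4:1,r5:4
c7: CDB Add1=15; issue ADD r4<-Add1 | r0:Mul1,r1:Mul2,r2:6,r3:Add2,r4:Add1,r5:4
c8: CDB Add2=5; stall | r0:Mul1,r1:Mul2,r2:6,r3:5,r4:Add1,r5:4
c9: CDB Mul1=9; issue MUL r4<-Mul1 | r0:9,r1:Mul2,r2:6,r3:5,r4:Mul1,r5:4
c10: CDB Mul2=6 | r0:9,r1:6,r2:6,r3:5,r4:Mul1,r5:4
c11: - | r0:9,r1:6,r2:6,r3:5,r4:Mul1,r5:4
c12: CDB Add1=13 | r0:9,r1:6,r2:6,r3:5,r4:Mul1,r5:4
c13: - | r0:9,r1:6,r2:6,r3:5,r4:Mul1,r5:4
c14: CDB Mul1=54 | r0:9,r1:6,r2:6,r3:5,r4:54,r5:4

STATUS = VALUE 54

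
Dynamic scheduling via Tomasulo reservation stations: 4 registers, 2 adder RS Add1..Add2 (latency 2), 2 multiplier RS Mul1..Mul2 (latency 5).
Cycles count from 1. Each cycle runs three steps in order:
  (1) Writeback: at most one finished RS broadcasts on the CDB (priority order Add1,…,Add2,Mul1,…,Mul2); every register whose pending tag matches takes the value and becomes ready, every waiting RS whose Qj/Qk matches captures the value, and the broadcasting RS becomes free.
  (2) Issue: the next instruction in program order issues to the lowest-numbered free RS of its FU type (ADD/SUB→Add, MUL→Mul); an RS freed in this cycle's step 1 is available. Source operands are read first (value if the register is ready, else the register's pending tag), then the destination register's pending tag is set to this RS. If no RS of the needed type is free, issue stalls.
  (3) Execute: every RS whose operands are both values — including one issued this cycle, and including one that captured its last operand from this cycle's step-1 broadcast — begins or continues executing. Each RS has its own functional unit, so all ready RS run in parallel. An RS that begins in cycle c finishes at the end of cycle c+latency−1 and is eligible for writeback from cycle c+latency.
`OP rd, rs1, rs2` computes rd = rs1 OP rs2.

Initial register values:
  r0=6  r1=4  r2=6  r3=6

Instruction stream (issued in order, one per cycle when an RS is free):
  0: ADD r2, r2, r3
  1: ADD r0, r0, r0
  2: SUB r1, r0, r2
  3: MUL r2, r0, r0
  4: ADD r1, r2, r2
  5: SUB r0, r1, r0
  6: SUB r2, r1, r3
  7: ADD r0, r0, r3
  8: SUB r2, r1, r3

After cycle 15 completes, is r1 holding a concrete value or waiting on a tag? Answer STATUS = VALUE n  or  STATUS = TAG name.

STATUS = VALUE 288

  c1: issue ADD r2<-Add1  regs: r0:6,r1:4,r2:Add1,r3:6
  c2: issue ADD r0<-Add2  regs: r0:Add2,r1:4,r2:Add1,r3:6
  c3: CDB Add1=12; issue SUB r1<-Add1  regs: r0:Add2,r1:Add1,r2:12,r3:6
  c4: CDB Add2=12; issue MUL r2<-Mul1  regs: r0:12,r1:Add1,r2:Mul1,r3:6
  c5: issue ADD r1<-Add2  regs: r0:12,r1:Add2,r2:Mul1,r3:6
  c6: CDB Add1=0; issue SUB r0<-Add1  regs: r0:Add1,r1:Add2,r2:Mul1,r3:6
  c7: stall  regs: r0:Add1,r1:Add2,r2:Mul1,r3:6
  c8: stall  regs: r0:Add1,r1:Add2,r2:Mul1,r3:6
  c9: CDB Mul1=144; stall  regs: r0:Add1,r1:Add2,r2:144,r3:6
  c10: stall  regs: r0:Add1,r1:Add2,r2:144,r3:6
  c11: CDB Add2=288; issue SUB r2<-Add2  regs: r0:Add1,r1:288,r2:Add2,r3:6
  c12: stall  regs: r0:Add1,r1:288,r2:Add2,r3:6
  c13: CDB Add1=276; issue ADD r0<-Add1  regs: r0:Add1,r1:288,r2:Add2,r3:6
  c14: CDB Add2=282; issue SUB r2<-Add2  regs: r0:Add1,r1:288,r2:Add2,r3:6
  c15: CDB Add1=282  regs: r0:282,r1:288,r2:Add2,r3:6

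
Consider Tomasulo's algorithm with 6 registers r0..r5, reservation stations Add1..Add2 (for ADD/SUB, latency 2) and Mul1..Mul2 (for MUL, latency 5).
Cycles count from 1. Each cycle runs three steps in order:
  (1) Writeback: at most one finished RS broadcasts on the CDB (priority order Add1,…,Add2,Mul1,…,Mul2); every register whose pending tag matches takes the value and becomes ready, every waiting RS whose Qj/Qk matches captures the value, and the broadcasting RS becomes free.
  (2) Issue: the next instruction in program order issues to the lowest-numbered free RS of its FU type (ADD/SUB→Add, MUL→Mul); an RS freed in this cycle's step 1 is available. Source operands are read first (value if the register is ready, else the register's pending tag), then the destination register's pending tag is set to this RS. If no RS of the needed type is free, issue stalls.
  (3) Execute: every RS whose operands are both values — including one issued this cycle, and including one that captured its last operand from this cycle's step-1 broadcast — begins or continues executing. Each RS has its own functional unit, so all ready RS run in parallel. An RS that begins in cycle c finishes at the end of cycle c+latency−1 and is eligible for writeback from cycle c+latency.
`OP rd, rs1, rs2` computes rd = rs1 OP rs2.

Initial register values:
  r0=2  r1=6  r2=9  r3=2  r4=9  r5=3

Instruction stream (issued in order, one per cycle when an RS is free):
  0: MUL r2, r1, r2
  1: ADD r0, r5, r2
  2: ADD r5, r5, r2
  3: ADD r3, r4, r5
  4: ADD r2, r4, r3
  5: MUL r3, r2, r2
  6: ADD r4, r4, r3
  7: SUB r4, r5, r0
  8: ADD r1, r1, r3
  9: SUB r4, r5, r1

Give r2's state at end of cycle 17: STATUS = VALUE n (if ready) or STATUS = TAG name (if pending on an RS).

STATUS = VALUE 75

  c1: issue MUL r2<-Mul1  regs: r0:2,r1:6,r2:Mul1,r3:2,r4:9,r5:3
  c2: issue ADD r0<-Add1  regs: r0:Add1,r1:6,r2:Mul1,r3:2,r4:9,r5:3
  c3: issue ADD r5<-Add2  regs: r0:Add1,r1:6,r2:Mul1,r3:2,r4:9,r5:Add2
  c4: stall  regs: r0:Add1,r1:6,r2:Mul1,r3:2,r4:9,r5:Add2
  c5: stall  regs: r0:Add1,r1:6,r2:Mul1,r3:2,r4:9,r5:Add2
  c6: CDB Mul1=54; stall  regs: r0:Add1,r1:6,r2:54,r3:2,r4:9,r5:Add2
  c7: stall  regs: r0:Add1,r1:6,r2:54,r3:2,r4:9,r5:Add2
  c8: CDB Add1=57; issue ADD r3<-Add1  regs: r0:57,r1:6,r2:54,r3:Add1,r4:9,r5:Add2
  c9: CDB Add2=57; issue ADD r2<-Add2  regs: r0:57,r1:6,r2:Add2,r3:Add1,r4:9,r5:57
  c10: issue MUL r3<-Mul1  regs: r0:57,r1:6,r2:Add2,r3:Mul1,r4:9,r5:57
  c11: CDB Add1=66; issue ADD r4<-Add1  regs: r0:57,r1:6,r2:Add2,r3:Mul1,r4:Add1,r5:57
  c12: stall  regs: r0:57,r1:6,r2:Add2,r3:Mul1,r4:Add1,r5:57
  c13: CDB Add2=75; issue SUB r4<-Add2  regs: r0:57,r1:6,r2:75,r3:Mul1,r4:Add2,r5:57
  c14: stall  regs: r0:57,r1:6,r2:75,r3:Mul1,r4:Add2,r5:57
  c15: CDB Add2=0; issue ADD r1<-Add2  regs: r0:57,r1:Add2,r2:75,r3:Mul1,r4:0,r5:57
  c16: stall  regs: r0:57,r1:Add2,r2:75,r3:Mul1,r4:0,r5:57
  c17: stall  regs: r0:57,r1:Add2,r2:75,r3:Mul1,r4:0,r5:57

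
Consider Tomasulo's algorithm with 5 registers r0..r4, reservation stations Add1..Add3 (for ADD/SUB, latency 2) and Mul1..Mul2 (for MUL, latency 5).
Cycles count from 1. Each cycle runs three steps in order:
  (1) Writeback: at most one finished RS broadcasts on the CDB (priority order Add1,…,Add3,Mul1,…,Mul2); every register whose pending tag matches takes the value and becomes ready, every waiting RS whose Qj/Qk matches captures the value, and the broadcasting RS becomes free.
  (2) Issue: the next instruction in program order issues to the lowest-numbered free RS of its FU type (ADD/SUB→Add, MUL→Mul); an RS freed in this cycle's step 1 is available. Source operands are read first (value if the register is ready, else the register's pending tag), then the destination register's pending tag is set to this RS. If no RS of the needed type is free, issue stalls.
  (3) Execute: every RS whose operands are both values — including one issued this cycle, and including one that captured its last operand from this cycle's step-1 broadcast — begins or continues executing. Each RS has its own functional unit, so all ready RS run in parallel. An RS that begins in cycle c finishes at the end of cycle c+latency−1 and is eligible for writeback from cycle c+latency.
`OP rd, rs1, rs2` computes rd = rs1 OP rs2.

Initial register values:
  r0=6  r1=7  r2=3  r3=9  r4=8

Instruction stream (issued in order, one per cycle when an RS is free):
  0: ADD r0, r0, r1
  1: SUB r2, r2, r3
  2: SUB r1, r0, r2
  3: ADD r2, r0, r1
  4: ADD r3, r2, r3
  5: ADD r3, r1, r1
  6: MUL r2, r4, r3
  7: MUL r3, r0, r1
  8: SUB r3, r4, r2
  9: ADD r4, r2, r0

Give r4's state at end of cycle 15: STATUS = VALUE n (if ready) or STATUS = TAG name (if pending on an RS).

STATUS = TAG Add2

  c1: issue ADD r0<-Add1  regs: r0:Add1,r1:7,r2:3,r3:9,r4:8
  c2: issue SUB r2<-Add2  regs: r0:Add1,r1:7,r2:Add2,r3:9,r4:8
  c3: CDB Add1=13; issue SUB r1<-Add1  regs: r0:13,r1:Add1,r2:Add2,r3:9,r4:8
  c4: CDB Add2=-6; issue ADD r2<-Add2  regs: r0:13,r1:Add1,r2:Add2,r3:9,r4:8
  c5: issue ADD r3<-Add3  regs: r0:13,r1:Add1,r2:Add2,r3:Add3,r4:8
  c6: CDB Add1=19; issue ADD r3<-Add1  regs: r0:13,r1:19,r2:Add2,r3:Add1,r4:8
  c7: issue MUL r2<-Mul1  regs: r0:13,r1:19,r2:Mul1,r3:Add1,r4:8
  c8: CDB Add1=38; issue MUL r3<-Mul2  regs: r0:13,r1:19,r2:Mul1,r3:Mul2,r4:8
  c9: CDB Add2=32; issue SUB r3<-Add1  regs: r0:13,r1:19,r2:Mul1,r3:Add1,r4:8
  c10: issue ADD r4<-Add2  regs: r0:13,r1:19,r2:Mul1,r3:Add1,r4:Add2
  c11: CDB Add3=41  regs: r0:13,r1:19,r2:Mul1,r3:Add1,r4:Add2
  c12: -  regs: r0:13,r1:19,r2:Mul1,r3:Add1,r4:Add2
  c13: CDB Mul1=304  regs: r0:13,r1:19,r2:304,r3:Add1,r4:Add2
  c14: CDB Mul2=247  regs: r0:13,r1:19,r2:304,r3:Add1,r4:Add2
  c15: CDB Add1=-296  regs: r0:13,r1:19,r2:304,r3:-296,r4:Add2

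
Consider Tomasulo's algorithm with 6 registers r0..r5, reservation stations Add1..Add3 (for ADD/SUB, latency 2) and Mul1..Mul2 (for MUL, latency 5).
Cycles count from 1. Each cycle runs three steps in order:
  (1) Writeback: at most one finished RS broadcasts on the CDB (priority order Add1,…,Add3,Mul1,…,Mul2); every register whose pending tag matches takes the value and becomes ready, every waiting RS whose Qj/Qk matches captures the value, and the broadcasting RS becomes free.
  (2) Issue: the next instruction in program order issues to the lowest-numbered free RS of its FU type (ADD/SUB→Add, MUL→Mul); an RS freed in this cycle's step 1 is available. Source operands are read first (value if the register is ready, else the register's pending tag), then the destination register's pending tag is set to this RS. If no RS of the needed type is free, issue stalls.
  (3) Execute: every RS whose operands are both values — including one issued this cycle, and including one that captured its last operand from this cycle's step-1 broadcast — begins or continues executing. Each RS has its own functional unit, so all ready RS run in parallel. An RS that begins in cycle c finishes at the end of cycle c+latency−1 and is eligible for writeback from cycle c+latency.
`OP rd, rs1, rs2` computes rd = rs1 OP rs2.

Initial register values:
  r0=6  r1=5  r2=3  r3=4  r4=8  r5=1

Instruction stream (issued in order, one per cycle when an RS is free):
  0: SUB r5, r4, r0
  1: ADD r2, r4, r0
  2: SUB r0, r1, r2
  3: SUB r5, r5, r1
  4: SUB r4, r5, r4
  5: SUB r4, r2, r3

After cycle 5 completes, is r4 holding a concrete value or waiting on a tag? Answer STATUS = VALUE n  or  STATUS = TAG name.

cycle 1: issue SUB r5<-Add1 // r0:6,r1:5,r2:3,r3:4,r4:8,r5:Add1
cycle 2: issue ADD r2<-Add2 // r0:6,r1:5,r2:Add2,r3:4,r4:8,r5:Add1
cycle 3: CDB Add1=2; issue SUB r0<-Add1 // r0:Add1,r1:5,r2:Add2,r3:4,r4:8,r5:2
cycle 4: CDB Add2=14; issue SUB r5<-Add2 // r0:Add1,r1:5,r2:14,r3:4,r4:8,r5:Add2
cycle 5: issue SUB r4<-Add3 // r0:Add1,r1:5,r2:14,r3:4,r4:Add3,r5:Add2

STATUS = TAG Add3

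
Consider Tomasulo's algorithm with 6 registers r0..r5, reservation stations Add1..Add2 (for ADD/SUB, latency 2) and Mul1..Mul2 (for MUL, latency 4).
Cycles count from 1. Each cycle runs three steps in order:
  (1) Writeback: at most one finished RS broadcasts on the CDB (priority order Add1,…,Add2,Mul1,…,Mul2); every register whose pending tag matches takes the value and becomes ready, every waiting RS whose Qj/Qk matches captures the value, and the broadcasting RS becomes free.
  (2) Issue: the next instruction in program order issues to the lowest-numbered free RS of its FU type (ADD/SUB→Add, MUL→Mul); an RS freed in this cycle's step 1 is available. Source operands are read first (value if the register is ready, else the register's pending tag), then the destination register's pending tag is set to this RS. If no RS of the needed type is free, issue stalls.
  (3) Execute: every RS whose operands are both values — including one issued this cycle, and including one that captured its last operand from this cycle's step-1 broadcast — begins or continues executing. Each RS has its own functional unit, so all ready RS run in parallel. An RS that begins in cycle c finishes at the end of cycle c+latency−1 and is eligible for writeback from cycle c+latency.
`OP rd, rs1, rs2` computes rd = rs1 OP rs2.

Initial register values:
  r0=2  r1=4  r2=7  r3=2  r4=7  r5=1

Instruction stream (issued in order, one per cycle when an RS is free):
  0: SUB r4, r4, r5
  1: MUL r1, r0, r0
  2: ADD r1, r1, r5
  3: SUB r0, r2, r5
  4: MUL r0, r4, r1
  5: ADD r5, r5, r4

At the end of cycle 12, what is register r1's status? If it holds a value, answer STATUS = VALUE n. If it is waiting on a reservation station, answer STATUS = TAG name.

c1: issue SUB r4<-Add1 | r0:2,r1:4,r2:7,r3:2,r4:Add1,r5:1
c2: issue MUL r1<-Mul1 | r0:2,r1:Mul1,r2:7,r3:2,r4:Add1,r5:1
c3: CDB Add1=6; issue ADD r1<-Add1 | r0:2,r1:Add1,r2:7,r3:2,r4:6,r5:1
c4: issue SUB r0<-Add2 | r0:Add2,r1:Add1,r2:7,r3:2,r4:6,r5:1
c5: issue MUL r0<-Mul2 | r0:Mul2,r1:Add1,r2:7,r3:2,r4:6,r5:1
c6: CDB Add2=6; issue ADD r5<-Add2 | r0:Mul2,r1:Add1,r2:7,r3:2,r4:6,r5:Add2
c7: CDB Mul1=4 | r0:Mul2,r1:Add1,r2:7,r3:2,r4:6,r5:Add2
c8: CDB Add2=7 | r0:Mul2,r1:Add1,r2:7,r3:2,r4:6,r5:7
c9: CDB Add1=5 | r0:Mul2,r1:5,r2:7,r3:2,r4:6,r5:7
c10: - | r0:Mul2,r1:5,r2:7,r3:2,r4:6,r5:7
c11: - | r0:Mul2,r1:5,r2:7,r3:2,r4:6,r5:7
c12: - | r0:Mul2,r1:5,r2:7,r3:2,r4:6,r5:7

STATUS = VALUE 5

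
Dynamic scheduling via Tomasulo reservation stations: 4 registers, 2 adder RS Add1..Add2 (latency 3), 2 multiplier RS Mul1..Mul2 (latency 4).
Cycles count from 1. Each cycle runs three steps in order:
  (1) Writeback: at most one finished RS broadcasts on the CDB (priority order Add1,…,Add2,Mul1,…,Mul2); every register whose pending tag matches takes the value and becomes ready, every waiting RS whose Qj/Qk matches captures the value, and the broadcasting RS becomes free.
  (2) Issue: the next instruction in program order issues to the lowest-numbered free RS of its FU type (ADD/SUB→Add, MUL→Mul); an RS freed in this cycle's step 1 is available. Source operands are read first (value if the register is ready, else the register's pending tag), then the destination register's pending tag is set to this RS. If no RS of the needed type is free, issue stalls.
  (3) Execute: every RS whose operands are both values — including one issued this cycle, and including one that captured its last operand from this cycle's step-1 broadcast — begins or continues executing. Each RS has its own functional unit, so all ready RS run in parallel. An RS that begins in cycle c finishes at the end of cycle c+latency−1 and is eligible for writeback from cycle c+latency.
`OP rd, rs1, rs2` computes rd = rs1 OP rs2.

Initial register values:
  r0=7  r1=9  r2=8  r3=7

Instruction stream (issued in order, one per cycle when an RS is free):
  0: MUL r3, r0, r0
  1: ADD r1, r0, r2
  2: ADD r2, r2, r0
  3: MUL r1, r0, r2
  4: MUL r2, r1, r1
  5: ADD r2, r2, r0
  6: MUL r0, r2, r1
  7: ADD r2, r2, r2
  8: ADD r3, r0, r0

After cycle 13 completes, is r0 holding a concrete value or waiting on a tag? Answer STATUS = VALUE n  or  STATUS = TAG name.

c1: issue MUL r3<-Mul1 | r0:7,r1:9,r2:8,r3:Mul1
c2: issue ADD r1<-Add1 | r0:7,r1:Add1,r2:8,r3:Mul1
c3: issue ADD r2<-Add2 | r0:7,r1:Add1,r2:Add2,r3:Mul1
c4: issue MUL r1<-Mul2 | r0:7,r1:Mul2,r2:Add2,r3:Mul1
c5: CDB Add1=15; stall | r0:7,r1:Mul2,r2:Add2,r3:Mul1
c6: CDB Add2=15; stall | r0:7,r1:Mul2,r2:15,r3:Mul1
c7: CDB Mul1=49; issue MUL r2<-Mul1 | r0:7,r1:Mul2,r2:Mul1,r3:49
c8: issue ADD r2<-Add1 | r0:7,r1:Mul2,r2:Add1,r3:49
c9: stall | r0:7,r1:Mul2,r2:Add1,r3:49
c10: CDB Mul2=105; issue MUL r0<-Mul2 | r0:Mul2,r1:105,r2:Add1,r3:49
c11: issue ADD r2<-Add2 | r0:Mul2,r1:105,r2:Add2,r3:49
c12: stall | r0:Mul2,r1:105,r2:Add2,r3:49
c13: stall | r0:Mul2,r1:105,r2:Add2,r3:49

STATUS = TAG Mul2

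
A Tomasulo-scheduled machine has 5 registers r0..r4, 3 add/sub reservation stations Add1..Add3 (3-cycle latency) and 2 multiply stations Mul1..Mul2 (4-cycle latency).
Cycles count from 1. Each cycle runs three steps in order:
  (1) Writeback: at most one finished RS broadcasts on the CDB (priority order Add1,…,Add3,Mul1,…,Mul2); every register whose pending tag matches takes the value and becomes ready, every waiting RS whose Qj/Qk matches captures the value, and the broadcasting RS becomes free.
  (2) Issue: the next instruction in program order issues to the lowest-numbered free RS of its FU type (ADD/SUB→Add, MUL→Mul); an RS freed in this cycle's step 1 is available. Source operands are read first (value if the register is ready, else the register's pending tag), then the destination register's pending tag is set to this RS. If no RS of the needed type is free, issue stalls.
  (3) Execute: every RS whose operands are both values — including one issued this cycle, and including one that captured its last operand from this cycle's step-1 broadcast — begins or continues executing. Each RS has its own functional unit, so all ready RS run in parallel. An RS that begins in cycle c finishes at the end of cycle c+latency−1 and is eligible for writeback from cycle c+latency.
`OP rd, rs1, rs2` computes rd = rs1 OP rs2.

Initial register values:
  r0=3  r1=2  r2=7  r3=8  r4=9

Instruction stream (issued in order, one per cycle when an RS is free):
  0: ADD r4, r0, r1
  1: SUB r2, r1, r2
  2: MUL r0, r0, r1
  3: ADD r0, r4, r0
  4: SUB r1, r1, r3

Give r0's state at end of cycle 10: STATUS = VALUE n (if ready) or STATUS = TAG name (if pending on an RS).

  c1: issue ADD r4<-Add1  regs: r0:3,r1:2,r2:7,r3:8,r4:Add1
  c2: issue SUB r2<-Add2  regs: r0:3,r1:2,r2:Add2,r3:8,r4:Add1
  c3: issue MUL r0<-Mul1  regs: r0:Mul1,r1:2,r2:Add2,r3:8,r4:Add1
  c4: CDB Add1=5; issue ADD r0<-Add1  regs: r0:Add1,r1:2,r2:Add2,r3:8,r4:5
  c5: CDB Add2=-5; issue SUB r1<-Add2  regs: r0:Add1,r1:Add2,r2:-5,r3:8,r4:5
  c6: -  regs: r0:Add1,r1:Add2,r2:-5,r3:8,r4:5
  c7: CDB Mul1=6  regs: r0:Add1,r1:Add2,r2:-5,r3:8,r4:5
  c8: CDB Add2=-6  regs: r0:Add1,r1:-6,r2:-5,r3:8,r4:5
  c9: -  regs: r0:Add1,r1:-6,r2:-5,r3:8,r4:5
  c10: CDB Add1=11  regs: r0:11,r1:-6,r2:-5,r3:8,r4:5

STATUS = VALUE 11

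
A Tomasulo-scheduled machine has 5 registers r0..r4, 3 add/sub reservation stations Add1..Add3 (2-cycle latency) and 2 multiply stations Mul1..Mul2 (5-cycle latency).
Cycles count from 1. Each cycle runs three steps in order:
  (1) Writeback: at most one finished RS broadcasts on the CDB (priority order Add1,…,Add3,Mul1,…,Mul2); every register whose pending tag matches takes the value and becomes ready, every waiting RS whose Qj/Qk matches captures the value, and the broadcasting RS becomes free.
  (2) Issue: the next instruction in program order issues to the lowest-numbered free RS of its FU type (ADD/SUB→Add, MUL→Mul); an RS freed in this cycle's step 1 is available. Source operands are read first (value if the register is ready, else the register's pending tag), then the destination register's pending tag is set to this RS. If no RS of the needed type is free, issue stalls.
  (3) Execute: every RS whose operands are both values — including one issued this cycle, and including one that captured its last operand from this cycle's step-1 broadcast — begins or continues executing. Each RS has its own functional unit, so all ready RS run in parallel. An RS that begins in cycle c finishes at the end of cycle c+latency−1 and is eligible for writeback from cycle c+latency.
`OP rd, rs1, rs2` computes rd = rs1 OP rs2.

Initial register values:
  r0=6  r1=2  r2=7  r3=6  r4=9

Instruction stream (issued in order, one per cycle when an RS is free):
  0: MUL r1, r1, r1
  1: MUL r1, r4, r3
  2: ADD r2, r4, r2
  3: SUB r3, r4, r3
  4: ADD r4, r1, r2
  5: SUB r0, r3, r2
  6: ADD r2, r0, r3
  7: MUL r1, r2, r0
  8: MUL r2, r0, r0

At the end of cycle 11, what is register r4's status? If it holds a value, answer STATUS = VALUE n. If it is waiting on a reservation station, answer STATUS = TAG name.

cycle 1: issue MUL r1<-Mul1 // r0:6,r1:Mul1,r2:7,r3:6,r4:9
cycle 2: issue MUL r1<-Mul2 // r0:6,r1:Mul2,r2:7,r3:6,r4:9
cycle 3: issue ADD r2<-Add1 // r0:6,r1:Mul2,r2:Add1,r3:6,r4:9
cycle 4: issue SUB r3<-Add2 // r0:6,r1:Mul2,r2:Add1,r3:Add2,r4:9
cycle 5: CDB Add1=16; issue ADD r4<-Add1 // r0:6,r1:Mul2,r2:16,r3:Add2,r4:Add1
cycle 6: CDB Add2=3; issue SUB r0<-Add2 // r0:Add2,r1:Mul2,r2:16,r3:3,r4:Add1
cycle 7: CDB Mul1=4; issue ADD r2<-Add3 // r0:Add2,r1:Mul2,r2:Add3,r3:3,r4:Add1
cycle 8: CDB Add2=-13; issue MUL r1<-Mul1 // r0:-13,r1:Mul1,r2:Add3,r3:3,r4:Add1
cycle 9: CDB Mul2=54; issue MUL r2<-Mul2 // r0:-13,r1:Mul1,r2:Mul2,r3:3,r4:Add1
cycle 10: CDB Add3=-10 // r0:-13,r1:Mul1,r2:Mul2,r3:3,r4:Add1
cycle 11: CDB Add1=70 // r0:-13,r1:Mul1,r2:Mul2,r3:3,r4:70

STATUS = VALUE 70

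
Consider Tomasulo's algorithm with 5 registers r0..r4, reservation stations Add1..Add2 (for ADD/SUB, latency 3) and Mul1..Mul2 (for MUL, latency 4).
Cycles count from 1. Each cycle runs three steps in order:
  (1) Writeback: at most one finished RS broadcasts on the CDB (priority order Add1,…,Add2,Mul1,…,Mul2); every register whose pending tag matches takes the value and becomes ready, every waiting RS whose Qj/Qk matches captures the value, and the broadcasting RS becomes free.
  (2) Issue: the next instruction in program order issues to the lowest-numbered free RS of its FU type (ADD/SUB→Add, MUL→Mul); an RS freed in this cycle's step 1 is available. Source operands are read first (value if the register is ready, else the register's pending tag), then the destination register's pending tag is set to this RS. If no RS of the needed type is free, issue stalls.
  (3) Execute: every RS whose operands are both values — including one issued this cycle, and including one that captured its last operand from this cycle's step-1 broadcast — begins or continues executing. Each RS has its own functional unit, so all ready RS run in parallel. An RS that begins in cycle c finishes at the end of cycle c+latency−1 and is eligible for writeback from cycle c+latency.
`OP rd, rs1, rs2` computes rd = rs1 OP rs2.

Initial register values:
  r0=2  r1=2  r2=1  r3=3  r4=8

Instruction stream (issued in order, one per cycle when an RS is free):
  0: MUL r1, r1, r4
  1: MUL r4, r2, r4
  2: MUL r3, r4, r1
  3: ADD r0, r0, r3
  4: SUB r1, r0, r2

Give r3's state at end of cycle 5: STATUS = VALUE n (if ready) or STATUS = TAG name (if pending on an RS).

STATUS = TAG Mul1

cycle 1: issue MUL r1<-Mul1 // r0:2,r1:Mul1,r2:1,r3:3,r4:8
cycle 2: issue MUL r4<-Mul2 // r0:2,r1:Mul1,r2:1,r3:3,r4:Mul2
cycle 3: stall // r0:2,r1:Mul1,r2:1,r3:3,r4:Mul2
cycle 4: stall // r0:2,r1:Mul1,r2:1,r3:3,r4:Mul2
cycle 5: CDB Mul1=16; issue MUL r3<-Mul1 // r0:2,r1:16,r2:1,r3:Mul1,r4:Mul2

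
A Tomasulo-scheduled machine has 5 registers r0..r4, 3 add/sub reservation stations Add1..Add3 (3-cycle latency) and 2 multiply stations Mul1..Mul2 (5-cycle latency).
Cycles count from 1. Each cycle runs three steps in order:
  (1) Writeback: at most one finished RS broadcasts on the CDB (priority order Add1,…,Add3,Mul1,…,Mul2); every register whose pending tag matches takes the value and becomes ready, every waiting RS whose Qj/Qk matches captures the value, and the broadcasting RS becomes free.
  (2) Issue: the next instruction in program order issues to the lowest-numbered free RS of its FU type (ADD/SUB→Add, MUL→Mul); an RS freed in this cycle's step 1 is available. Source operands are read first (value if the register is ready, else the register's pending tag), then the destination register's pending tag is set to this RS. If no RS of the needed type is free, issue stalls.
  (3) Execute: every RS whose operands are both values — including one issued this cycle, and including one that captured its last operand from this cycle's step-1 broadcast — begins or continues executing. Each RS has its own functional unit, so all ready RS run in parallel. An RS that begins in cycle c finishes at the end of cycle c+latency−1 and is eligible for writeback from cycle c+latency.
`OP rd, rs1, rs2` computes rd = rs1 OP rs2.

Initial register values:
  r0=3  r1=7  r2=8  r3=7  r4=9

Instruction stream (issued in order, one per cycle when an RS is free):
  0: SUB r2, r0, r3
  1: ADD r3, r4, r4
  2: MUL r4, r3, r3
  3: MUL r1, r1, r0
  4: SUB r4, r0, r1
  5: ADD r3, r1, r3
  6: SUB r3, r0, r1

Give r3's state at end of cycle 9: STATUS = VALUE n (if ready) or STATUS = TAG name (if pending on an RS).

c1: issue SUB r2<-Add1 | r0:3,r1:7,r2:Add1,r3:7,r4:9
c2: issue ADD r3<-Add2 | r0:3,r1:7,r2:Add1,r3:Add2,r4:9
c3: issue MUL r4<-Mul1 | r0:3,r1:7,r2:Add1,r3:Add2,r4:Mul1
c4: CDB Add1=-4; issue MUL r1<-Mul2 | r0:3,r1:Mul2,r2:-4,r3:Add2,r4:Mul1
c5: CDB Add2=18; issue SUB r4<-Add1 | r0:3,r1:Mul2,r2:-4,r3:18,r4:Add1
c6: issue ADD r3<-Add2 | r0:3,r1:Mul2,r2:-4,r3:Add2,r4:Add1
c7: issue SUB r3<-Add3 | r0:3,r1:Mul2,r2:-4,r3:Add3,r4:Add1
c8: - | r0:3,r1:Mul2,r2:-4,r3:Add3,r4:Add1
c9: CDB Mul2=21 | r0:3,r1:21,r2:-4,r3:Add3,r4:Add1

STATUS = TAG Add3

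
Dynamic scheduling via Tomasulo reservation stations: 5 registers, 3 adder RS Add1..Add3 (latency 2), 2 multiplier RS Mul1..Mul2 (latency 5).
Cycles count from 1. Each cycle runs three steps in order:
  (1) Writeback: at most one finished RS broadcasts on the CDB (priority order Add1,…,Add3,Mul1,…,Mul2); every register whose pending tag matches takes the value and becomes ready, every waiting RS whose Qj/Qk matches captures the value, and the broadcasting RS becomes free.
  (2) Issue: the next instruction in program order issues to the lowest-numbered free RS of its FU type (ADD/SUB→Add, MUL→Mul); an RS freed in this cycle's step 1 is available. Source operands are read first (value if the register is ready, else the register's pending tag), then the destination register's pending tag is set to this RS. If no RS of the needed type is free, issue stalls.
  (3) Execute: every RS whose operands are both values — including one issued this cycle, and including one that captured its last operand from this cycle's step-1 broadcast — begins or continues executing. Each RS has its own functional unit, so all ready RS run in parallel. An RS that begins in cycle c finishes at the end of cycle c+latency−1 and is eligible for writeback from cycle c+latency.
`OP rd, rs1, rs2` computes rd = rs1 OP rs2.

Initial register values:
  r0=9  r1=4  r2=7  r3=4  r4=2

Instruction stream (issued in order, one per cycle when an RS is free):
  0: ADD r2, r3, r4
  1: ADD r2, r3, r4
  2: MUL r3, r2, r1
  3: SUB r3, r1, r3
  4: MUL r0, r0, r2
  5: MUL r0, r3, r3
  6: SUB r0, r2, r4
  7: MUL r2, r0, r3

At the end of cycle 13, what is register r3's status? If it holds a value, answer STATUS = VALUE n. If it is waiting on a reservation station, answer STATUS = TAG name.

cycle 1: issue ADD r2<-Add1 // r0:9,r1:4,r2:Add1,r3:4,r4:2
cycle 2: issue ADD r2<-Add2 // r0:9,r1:4,r2:Add2,r3:4,r4:2
cycle 3: CDB Add1=6; issue MUL r3<-Mul1 // r0:9,r1:4,r2:Add2,r3:Mul1,r4:2
cycle 4: CDB Add2=6; issue SUB r3<-Add1 // r0:9,r1:4,r2:6,r3:Add1,r4:2
cycle 5: issue MUL r0<-Mul2 // r0:Mul2,r1:4,r2:6,r3:Add1,r4:2
cycle 6: stall // r0:Mul2,r1:4,r2:6,r3:Add1,r4:2
cycle 7: stall // r0:Mul2,r1:4,r2:6,r3:Add1,r4:2
cycle 8: stall // r0:Mul2,r1:4,r2:6,r3:Add1,r4:2
cycle 9: CDB Mul1=24; issue MUL r0<-Mul1 // r0:Mul1,r1:4,r2:6,r3:Add1,r4:2
cycle 10: CDB Mul2=54; issue SUB r0<-Add2 // r0:Add2,r1:4,r2:6,r3:Add1,r4:2
cycle 11: CDB Add1=-20; issue MUL r2<-Mul2 // r0:Add2,r1:4,r2:Mul2,r3:-20,r4:2
cycle 12: CDB Add2=4 // r0:4,r1:4,r2:Mul2,r3:-20,r4:2
cycle 13: - // r0:4,r1:4,r2:Mul2,r3:-20,r4:2

STATUS = VALUE -20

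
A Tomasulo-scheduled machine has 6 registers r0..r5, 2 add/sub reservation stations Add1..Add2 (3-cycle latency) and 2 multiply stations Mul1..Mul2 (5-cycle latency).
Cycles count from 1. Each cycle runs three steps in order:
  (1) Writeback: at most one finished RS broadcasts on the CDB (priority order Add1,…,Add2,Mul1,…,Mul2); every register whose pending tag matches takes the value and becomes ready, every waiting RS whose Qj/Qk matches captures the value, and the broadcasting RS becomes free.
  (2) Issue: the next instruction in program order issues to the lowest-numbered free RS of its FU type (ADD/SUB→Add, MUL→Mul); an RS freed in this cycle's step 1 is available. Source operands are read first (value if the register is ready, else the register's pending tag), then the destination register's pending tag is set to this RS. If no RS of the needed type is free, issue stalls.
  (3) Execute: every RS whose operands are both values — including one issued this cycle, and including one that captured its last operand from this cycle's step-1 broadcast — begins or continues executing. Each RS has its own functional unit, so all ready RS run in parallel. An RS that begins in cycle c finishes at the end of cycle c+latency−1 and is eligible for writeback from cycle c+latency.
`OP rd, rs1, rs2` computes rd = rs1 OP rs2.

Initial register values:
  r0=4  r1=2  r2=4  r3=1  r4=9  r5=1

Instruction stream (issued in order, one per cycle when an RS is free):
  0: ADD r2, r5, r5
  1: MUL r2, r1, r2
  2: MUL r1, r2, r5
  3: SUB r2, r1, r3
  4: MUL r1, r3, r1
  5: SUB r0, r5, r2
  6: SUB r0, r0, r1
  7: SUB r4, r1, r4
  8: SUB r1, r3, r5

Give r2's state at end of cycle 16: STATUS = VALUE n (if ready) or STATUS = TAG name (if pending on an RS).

  c1: issue ADD r2<-Add1  regs: r0:4,r1:2,r2:Add1,r3:1,r4:9,r5:1
  c2: issue MUL r2<-Mul1  regs: r0:4,r1:2,r2:Mul1,r3:1,r4:9,r5:1
  c3: issue MUL r1<-Mul2  regs: r0:4,r1:Mul2,r2:Mul1,r3:1,r4:9,r5:1
  c4: CDB Add1=2; issue SUB r2<-Add1  regs: r0:4,r1:Mul2,r2:Add1,r3:1,r4:9,r5:1
  c5: stall  regs: r0:4,r1:Mul2,r2:Add1,r3:1,r4:9,r5:1
  c6: stall  regs: r0:4,r1:Mul2,r2:Add1,r3:1,r4:9,r5:1
  c7: stall  regs: r0:4,r1:Mul2,r2:Add1,r3:1,r4:9,r5:1
  c8: stall  regs: r0:4,r1:Mul2,r2:Add1,r3:1,r4:9,r5:1
  c9: CDB Mul1=4; issue MUL r1<-Mul1  regs: r0:4,r1:Mul1,r2:Add1,r3:1,r4:9,r5:1
  c10: issue SUB r0<-Add2  regs: r0:Add2,r1:Mul1,r2:Add1,r3:1,r4:9,r5:1
  c11: stall  regs: r0:Add2,r1:Mul1,r2:Add1,r3:1,r4:9,r5:1
  c12: stall  regs: r0:Add2,r1:Mul1,r2:Add1,r3:1,r4:9,r5:1
  c13: stall  regs: r0:Add2,r1:Mul1,r2:Add1,r3:1,r4:9,r5:1
  c14: CDB Mul2=4; stall  regs: r0:Add2,r1:Mul1,r2:Add1,r3:1,r4:9,r5:1
  c15: stall  regs: r0:Add2,r1:Mul1,r2:Add1,r3:1,r4:9,r5:1
  c16: stall  regs: r0:Add2,r1:Mul1,r2:Add1,r3:1,r4:9,r5:1

STATUS = TAG Add1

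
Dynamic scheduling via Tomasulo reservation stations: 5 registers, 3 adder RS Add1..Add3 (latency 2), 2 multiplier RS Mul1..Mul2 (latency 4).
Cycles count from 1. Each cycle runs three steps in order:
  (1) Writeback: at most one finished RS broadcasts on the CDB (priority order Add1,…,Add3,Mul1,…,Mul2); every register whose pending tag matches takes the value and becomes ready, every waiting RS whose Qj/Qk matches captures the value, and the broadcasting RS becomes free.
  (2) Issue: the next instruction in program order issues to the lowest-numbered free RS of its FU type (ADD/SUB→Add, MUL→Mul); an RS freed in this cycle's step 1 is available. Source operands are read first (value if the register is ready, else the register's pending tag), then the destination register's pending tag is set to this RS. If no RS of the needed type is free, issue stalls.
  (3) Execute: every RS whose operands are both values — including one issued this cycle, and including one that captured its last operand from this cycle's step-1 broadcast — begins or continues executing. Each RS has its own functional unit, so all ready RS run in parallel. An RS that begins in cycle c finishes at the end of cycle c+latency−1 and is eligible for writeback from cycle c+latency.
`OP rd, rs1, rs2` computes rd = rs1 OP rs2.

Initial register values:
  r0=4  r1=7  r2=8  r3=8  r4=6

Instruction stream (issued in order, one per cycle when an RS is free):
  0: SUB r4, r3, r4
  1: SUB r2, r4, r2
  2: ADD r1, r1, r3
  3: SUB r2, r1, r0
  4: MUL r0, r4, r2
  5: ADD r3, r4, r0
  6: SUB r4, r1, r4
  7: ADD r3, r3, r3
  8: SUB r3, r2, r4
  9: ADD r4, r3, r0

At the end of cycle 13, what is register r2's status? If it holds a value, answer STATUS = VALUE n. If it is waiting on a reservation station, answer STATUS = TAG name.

  c1: issue SUB r4<-Add1  regs: r0:4,r1:7,r2:8,r3:8,r4:Add1
  c2: issue SUB r2<-Add2  regs: r0:4,r1:7,r2:Add2,r3:8,r4:Add1
  c3: CDB Add1=2; issue ADD r1<-Add1  regs: r0:4,r1:Add1,r2:Add2,r3:8,r4:2
  c4: issue SUB r2<-Add3  regs: r0:4,r1:Add1,r2:Add3,r3:8,r4:2
  c5: CDB Add1=15; issue MUL r0<-Mul1  regs: r0:Mul1,r1:15,r2:Add3,r3:8,r4:2
  c6: CDB Add2=-6; issue ADD r3<-Add1  regs: r0:Mul1,r1:15,r2:Add3,r3:Add1,r4:2
  c7: CDB Add3=11; issue SUB r4<-Add2  regs: r0:Mul1,r1:15,r2:11,r3:Add1,r4:Add2
  c8: issue ADD r3<-Add3  regs: r0:Mul1,r1:15,r2:11,r3:Add3,r4:Add2
  c9: CDB Add2=13; issue SUB r3<-Add2  regs: r0:Mul1,r1:15,r2:11,r3:Add2,r4:13
  c10: stall  regs: r0:Mul1,r1:15,r2:11,r3:Add2,r4:13
  c11: CDB Add2=-2; issue ADD r4<-Add2  regs: r0:Mul1,r1:15,r2:11,r3:-2,r4:Add2
  c12: CDB Mul1=22  regs: r0:22,r1:15,r2:11,r3:-2,r4:Add2
  c13: -  regs: r0:22,r1:15,r2:11,r3:-2,r4:Add2

STATUS = VALUE 11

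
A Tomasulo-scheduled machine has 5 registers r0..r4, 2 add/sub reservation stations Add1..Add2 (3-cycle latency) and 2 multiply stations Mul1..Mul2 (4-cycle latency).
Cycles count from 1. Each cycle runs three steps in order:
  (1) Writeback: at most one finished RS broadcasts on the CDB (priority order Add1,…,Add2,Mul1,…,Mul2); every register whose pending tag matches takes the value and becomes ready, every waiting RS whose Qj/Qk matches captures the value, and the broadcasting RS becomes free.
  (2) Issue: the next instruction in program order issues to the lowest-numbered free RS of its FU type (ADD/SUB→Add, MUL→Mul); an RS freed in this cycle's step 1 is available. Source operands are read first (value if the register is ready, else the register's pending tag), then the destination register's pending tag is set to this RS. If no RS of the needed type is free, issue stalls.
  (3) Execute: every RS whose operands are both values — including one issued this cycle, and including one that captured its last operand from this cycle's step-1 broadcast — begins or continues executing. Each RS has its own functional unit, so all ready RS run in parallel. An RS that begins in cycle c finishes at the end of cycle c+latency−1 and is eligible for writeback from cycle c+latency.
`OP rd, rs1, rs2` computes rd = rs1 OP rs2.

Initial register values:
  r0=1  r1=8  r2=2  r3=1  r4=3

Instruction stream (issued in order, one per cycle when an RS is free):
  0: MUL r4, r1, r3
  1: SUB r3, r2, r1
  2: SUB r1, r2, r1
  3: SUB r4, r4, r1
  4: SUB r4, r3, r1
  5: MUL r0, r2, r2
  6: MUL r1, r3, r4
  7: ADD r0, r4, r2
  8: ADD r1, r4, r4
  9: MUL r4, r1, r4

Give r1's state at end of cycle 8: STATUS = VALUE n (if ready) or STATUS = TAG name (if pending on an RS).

  c1: issue MUL r4<-Mul1  regs: r0:1,r1:8,r2:2,r3:1,r4:Mul1
  c2: issue SUB r3<-Add1  regs: r0:1,r1:8,r2:2,r3:Add1,r4:Mul1
  c3: issue SUB r1<-Add2  regs: r0:1,r1:Add2,r2:2,r3:Add1,r4:Mul1
  c4: stall  regs: r0:1,r1:Add2,r2:2,r3:Add1,r4:Mul1
  c5: CDB Add1=-6; issue SUB r4<-Add1  regs: r0:1,r1:Add2,r2:2,r3:-6,r4:Add1
  c6: CDB Add2=-6; issue SUB r4<-Add2  regs: r0:1,r1:-6,r2:2,r3:-6,r4:Add2
  c7: CDB Mul1=8; issue MUL r0<-Mul1  regs: r0:Mul1,r1:-6,r2:2,r3:-6,r4:Add2
  c8: issue MUL r1<-Mul2  regs: r0:Mul1,r1:Mul2,r2:2,r3:-6,r4:Add2

STATUS = TAG Mul2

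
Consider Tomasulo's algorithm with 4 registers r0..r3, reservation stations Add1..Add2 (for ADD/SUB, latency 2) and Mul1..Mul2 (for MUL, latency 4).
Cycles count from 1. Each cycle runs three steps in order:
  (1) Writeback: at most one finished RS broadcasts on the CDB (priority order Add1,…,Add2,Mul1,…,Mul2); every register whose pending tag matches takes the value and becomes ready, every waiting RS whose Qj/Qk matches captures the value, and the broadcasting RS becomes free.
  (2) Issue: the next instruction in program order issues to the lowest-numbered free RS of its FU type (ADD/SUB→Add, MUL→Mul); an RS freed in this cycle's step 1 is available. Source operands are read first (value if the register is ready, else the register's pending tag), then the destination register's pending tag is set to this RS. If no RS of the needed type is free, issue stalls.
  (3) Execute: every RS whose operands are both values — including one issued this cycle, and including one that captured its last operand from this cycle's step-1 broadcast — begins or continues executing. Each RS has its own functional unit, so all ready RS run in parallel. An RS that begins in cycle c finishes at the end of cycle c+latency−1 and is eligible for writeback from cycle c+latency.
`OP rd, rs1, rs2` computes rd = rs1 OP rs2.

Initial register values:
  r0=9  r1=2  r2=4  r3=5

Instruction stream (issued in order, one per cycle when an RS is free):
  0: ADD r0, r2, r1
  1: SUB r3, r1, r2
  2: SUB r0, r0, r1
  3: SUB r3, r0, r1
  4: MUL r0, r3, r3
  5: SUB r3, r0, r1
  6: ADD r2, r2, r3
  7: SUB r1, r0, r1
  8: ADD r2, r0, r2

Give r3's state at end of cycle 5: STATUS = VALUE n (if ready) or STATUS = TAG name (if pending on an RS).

cycle 1: issue ADD r0<-Add1 // r0:Add1,r1:2,r2:4,r3:5
cycle 2: issue SUB r3<-Add2 // r0:Add1,r1:2,r2:4,r3:Add2
cycle 3: CDB Add1=6; issue SUB r0<-Add1 // r0:Add1,r1:2,r2:4,r3:Add2
cycle 4: CDB Add2=-2; issue SUB r3<-Add2 // r0:Add1,r1:2,r2:4,r3:Add2
cycle 5: CDB Add1=4; issue MUL r0<-Mul1 // r0:Mul1,r1:2,r2:4,r3:Add2

STATUS = TAG Add2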